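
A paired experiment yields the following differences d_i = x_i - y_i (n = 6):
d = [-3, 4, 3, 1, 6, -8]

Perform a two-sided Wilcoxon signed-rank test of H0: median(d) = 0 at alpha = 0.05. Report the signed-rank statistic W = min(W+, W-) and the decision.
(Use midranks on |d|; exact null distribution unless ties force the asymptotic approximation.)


Step 1: Drop any zero differences (none here) and take |d_i|.
|d| = [3, 4, 3, 1, 6, 8]
Step 2: Midrank |d_i| (ties get averaged ranks).
ranks: |3|->2.5, |4|->4, |3|->2.5, |1|->1, |6|->5, |8|->6
Step 3: Attach original signs; sum ranks with positive sign and with negative sign.
W+ = 4 + 2.5 + 1 + 5 = 12.5
W- = 2.5 + 6 = 8.5
(Check: W+ + W- = 21 should equal n(n+1)/2 = 21.)
Step 4: Test statistic W = min(W+, W-) = 8.5.
Step 5: Ties in |d|, so use the tie-corrected normal approximation.
        E[W] = n(n+1)/4 = 6*7/4 = 10.5.
        Tie groups: |d|=3 (t=2); sum(t^3 - t) = 6.
        Var[W] = n(n+1)(2n+1)/24 - sum(t^3-t)/48 = 546/24 - 6/48 = 22.625.
        z = (W - E[W]) / sqrt(Var[W]) = (8.5 - 10.5) / 4.7566 = -0.4205.
        Two-sided p = 2*Phi(z) = 0.674142.
Step 6: alpha = 0.05. fail to reject H0.

W+ = 12.5, W- = 8.5, W = min = 8.5, p = 0.674142, fail to reject H0.


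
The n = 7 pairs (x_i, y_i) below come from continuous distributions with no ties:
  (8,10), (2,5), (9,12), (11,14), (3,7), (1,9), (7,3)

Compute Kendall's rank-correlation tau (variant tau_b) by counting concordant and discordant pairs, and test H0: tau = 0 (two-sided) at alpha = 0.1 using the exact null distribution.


Step 1: Enumerate the 21 unordered pairs (i,j) with i<j and classify each by sign(x_j-x_i) * sign(y_j-y_i).
  (1,2):dx=-6,dy=-5->C; (1,3):dx=+1,dy=+2->C; (1,4):dx=+3,dy=+4->C; (1,5):dx=-5,dy=-3->C
  (1,6):dx=-7,dy=-1->C; (1,7):dx=-1,dy=-7->C; (2,3):dx=+7,dy=+7->C; (2,4):dx=+9,dy=+9->C
  (2,5):dx=+1,dy=+2->C; (2,6):dx=-1,dy=+4->D; (2,7):dx=+5,dy=-2->D; (3,4):dx=+2,dy=+2->C
  (3,5):dx=-6,dy=-5->C; (3,6):dx=-8,dy=-3->C; (3,7):dx=-2,dy=-9->C; (4,5):dx=-8,dy=-7->C
  (4,6):dx=-10,dy=-5->C; (4,7):dx=-4,dy=-11->C; (5,6):dx=-2,dy=+2->D; (5,7):dx=+4,dy=-4->D
  (6,7):dx=+6,dy=-6->D
Step 2: C = 16, D = 5, total pairs = 21.
Step 3: tau = (C - D)/(n(n-1)/2) = (16 - 5)/21 = 0.523810.
Step 4: Exact two-sided p-value (enumerate n! = 5040 permutations of y under H0): p = 0.136111.
Step 5: alpha = 0.1. fail to reject H0.

tau_b = 0.5238 (C=16, D=5), p = 0.136111, fail to reject H0.


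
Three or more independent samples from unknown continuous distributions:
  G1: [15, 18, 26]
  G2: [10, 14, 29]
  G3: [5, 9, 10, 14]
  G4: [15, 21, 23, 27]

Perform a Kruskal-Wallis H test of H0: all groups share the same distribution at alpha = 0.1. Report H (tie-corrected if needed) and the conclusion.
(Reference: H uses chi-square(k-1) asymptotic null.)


Step 1: Combine all N = 14 observations and assign midranks.
sorted (value, group, rank): (5,G3,1), (9,G3,2), (10,G2,3.5), (10,G3,3.5), (14,G2,5.5), (14,G3,5.5), (15,G1,7.5), (15,G4,7.5), (18,G1,9), (21,G4,10), (23,G4,11), (26,G1,12), (27,G4,13), (29,G2,14)
Step 2: Sum ranks within each group.
R_1 = 28.5 (n_1 = 3)
R_2 = 23 (n_2 = 3)
R_3 = 12 (n_3 = 4)
R_4 = 41.5 (n_4 = 4)
Step 3: H = 12/(N(N+1)) * sum(R_i^2/n_i) - 3(N+1)
     = 12/(14*15) * (28.5^2/3 + 23^2/3 + 12^2/4 + 41.5^2/4) - 3*15
     = 0.057143 * 913.646 - 45
     = 7.208333.
Step 4: Ties present; correction factor C = 1 - 18/(14^3 - 14) = 0.993407. Corrected H = 7.208333 / 0.993407 = 7.256176.
Step 5: Under H0, H ~ chi^2(3); p-value = 0.064166.
Step 6: alpha = 0.1. reject H0.

H = 7.2562, df = 3, p = 0.064166, reject H0.


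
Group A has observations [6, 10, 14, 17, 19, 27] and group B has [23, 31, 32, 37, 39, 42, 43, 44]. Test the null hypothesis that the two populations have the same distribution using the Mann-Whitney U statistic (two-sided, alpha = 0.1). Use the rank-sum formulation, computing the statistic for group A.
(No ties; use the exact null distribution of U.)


Step 1: Combine and sort all 14 observations; assign midranks.
sorted (value, group): (6,X), (10,X), (14,X), (17,X), (19,X), (23,Y), (27,X), (31,Y), (32,Y), (37,Y), (39,Y), (42,Y), (43,Y), (44,Y)
ranks: 6->1, 10->2, 14->3, 17->4, 19->5, 23->6, 27->7, 31->8, 32->9, 37->10, 39->11, 42->12, 43->13, 44->14
Step 2: Rank sum for X: R1 = 1 + 2 + 3 + 4 + 5 + 7 = 22.
Step 3: U_X = R1 - n1(n1+1)/2 = 22 - 6*7/2 = 22 - 21 = 1.
       U_Y = n1*n2 - U_X = 48 - 1 = 47.
Step 4: No ties, so the exact null distribution of U (based on enumerating the C(14,6) = 3003 equally likely rank assignments) gives the two-sided p-value.
Step 5: p-value = 0.001332; compare to alpha = 0.1. reject H0.

U_X = 1, p = 0.001332, reject H0 at alpha = 0.1.


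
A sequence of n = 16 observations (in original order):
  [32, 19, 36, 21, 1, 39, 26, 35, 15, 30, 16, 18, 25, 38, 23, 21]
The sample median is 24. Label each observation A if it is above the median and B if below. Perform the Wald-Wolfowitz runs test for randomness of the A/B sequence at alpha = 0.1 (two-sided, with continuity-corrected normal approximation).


Step 1: Compute median = 24; label A = above, B = below.
Labels in order: ABABBAAABABBAABB  (n_A = 8, n_B = 8)
Step 2: Count runs R = 10.
Step 3: Under H0 (random ordering), E[R] = 2*n_A*n_B/(n_A+n_B) + 1 = 2*8*8/16 + 1 = 9.0000.
        Var[R] = 2*n_A*n_B*(2*n_A*n_B - n_A - n_B) / ((n_A+n_B)^2 * (n_A+n_B-1)) = 14336/3840 = 3.7333.
        SD[R] = 1.9322.
Step 4: Continuity-corrected z = (R - 0.5 - E[R]) / SD[R] = (10 - 0.5 - 9.0000) / 1.9322 = 0.2588.
Step 5: Two-sided p-value via normal approximation = 2*(1 - Phi(|z|)) = 0.795809.
Step 6: alpha = 0.1. fail to reject H0.

R = 10, z = 0.2588, p = 0.795809, fail to reject H0.


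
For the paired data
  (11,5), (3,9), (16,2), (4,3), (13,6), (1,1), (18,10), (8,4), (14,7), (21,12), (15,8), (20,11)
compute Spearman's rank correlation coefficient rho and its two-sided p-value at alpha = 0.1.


Step 1: Rank x and y separately (midranks; no ties here).
rank(x): 11->5, 3->2, 16->9, 4->3, 13->6, 1->1, 18->10, 8->4, 14->7, 21->12, 15->8, 20->11
rank(y): 5->5, 9->9, 2->2, 3->3, 6->6, 1->1, 10->10, 4->4, 7->7, 12->12, 8->8, 11->11
Step 2: d_i = R_x(i) - R_y(i); compute d_i^2.
  (5-5)^2=0, (2-9)^2=49, (9-2)^2=49, (3-3)^2=0, (6-6)^2=0, (1-1)^2=0, (10-10)^2=0, (4-4)^2=0, (7-7)^2=0, (12-12)^2=0, (8-8)^2=0, (11-11)^2=0
sum(d^2) = 98.
Step 3: rho = 1 - 6*98 / (12*(12^2 - 1)) = 1 - 588/1716 = 0.657343.
Step 4: Under H0, t = rho * sqrt((n-2)/(1-rho^2)) = 2.7584 ~ t(10).
Step 5: Two-sided p-value from the t-distribution with 10 df = 0.020185.
Step 6: alpha = 0.1. reject H0.

rho = 0.6573, p = 0.020185, reject H0 at alpha = 0.1.


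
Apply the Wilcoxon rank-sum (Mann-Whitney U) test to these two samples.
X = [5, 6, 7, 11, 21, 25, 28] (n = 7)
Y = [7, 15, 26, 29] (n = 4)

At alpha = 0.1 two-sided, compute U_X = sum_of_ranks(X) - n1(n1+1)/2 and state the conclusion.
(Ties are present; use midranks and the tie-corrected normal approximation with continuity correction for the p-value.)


Step 1: Combine and sort all 11 observations; assign midranks.
sorted (value, group): (5,X), (6,X), (7,X), (7,Y), (11,X), (15,Y), (21,X), (25,X), (26,Y), (28,X), (29,Y)
ranks: 5->1, 6->2, 7->3.5, 7->3.5, 11->5, 15->6, 21->7, 25->8, 26->9, 28->10, 29->11
Step 2: Rank sum for X: R1 = 1 + 2 + 3.5 + 5 + 7 + 8 + 10 = 36.5.
Step 3: U_X = R1 - n1(n1+1)/2 = 36.5 - 7*8/2 = 36.5 - 28 = 8.5.
       U_Y = n1*n2 - U_X = 28 - 8.5 = 19.5.
Step 4: Ties are present, so use the tie-corrected normal approximation (with continuity correction) for the p-value.
Step 5: p-value = 0.343605; compare to alpha = 0.1. fail to reject H0.

U_X = 8.5, p = 0.343605, fail to reject H0 at alpha = 0.1.


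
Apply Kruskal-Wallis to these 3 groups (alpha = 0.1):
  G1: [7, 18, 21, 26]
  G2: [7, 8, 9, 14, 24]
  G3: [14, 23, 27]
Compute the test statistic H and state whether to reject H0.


Step 1: Combine all N = 12 observations and assign midranks.
sorted (value, group, rank): (7,G1,1.5), (7,G2,1.5), (8,G2,3), (9,G2,4), (14,G2,5.5), (14,G3,5.5), (18,G1,7), (21,G1,8), (23,G3,9), (24,G2,10), (26,G1,11), (27,G3,12)
Step 2: Sum ranks within each group.
R_1 = 27.5 (n_1 = 4)
R_2 = 24 (n_2 = 5)
R_3 = 26.5 (n_3 = 3)
Step 3: H = 12/(N(N+1)) * sum(R_i^2/n_i) - 3(N+1)
     = 12/(12*13) * (27.5^2/4 + 24^2/5 + 26.5^2/3) - 3*13
     = 0.076923 * 538.346 - 39
     = 2.411218.
Step 4: Ties present; correction factor C = 1 - 12/(12^3 - 12) = 0.993007. Corrected H = 2.411218 / 0.993007 = 2.428198.
Step 5: Under H0, H ~ chi^2(2); p-value = 0.296977.
Step 6: alpha = 0.1. fail to reject H0.

H = 2.4282, df = 2, p = 0.296977, fail to reject H0.


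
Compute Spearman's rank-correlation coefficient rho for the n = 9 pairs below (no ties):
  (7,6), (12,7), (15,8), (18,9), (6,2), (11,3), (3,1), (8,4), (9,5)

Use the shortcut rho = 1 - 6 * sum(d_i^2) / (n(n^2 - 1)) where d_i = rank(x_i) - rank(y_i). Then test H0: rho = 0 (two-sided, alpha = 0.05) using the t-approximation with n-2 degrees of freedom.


Step 1: Rank x and y separately (midranks; no ties here).
rank(x): 7->3, 12->7, 15->8, 18->9, 6->2, 11->6, 3->1, 8->4, 9->5
rank(y): 6->6, 7->7, 8->8, 9->9, 2->2, 3->3, 1->1, 4->4, 5->5
Step 2: d_i = R_x(i) - R_y(i); compute d_i^2.
  (3-6)^2=9, (7-7)^2=0, (8-8)^2=0, (9-9)^2=0, (2-2)^2=0, (6-3)^2=9, (1-1)^2=0, (4-4)^2=0, (5-5)^2=0
sum(d^2) = 18.
Step 3: rho = 1 - 6*18 / (9*(9^2 - 1)) = 1 - 108/720 = 0.850000.
Step 4: Under H0, t = rho * sqrt((n-2)/(1-rho^2)) = 4.2691 ~ t(7).
Step 5: Two-sided p-value from the t-distribution with 7 df = 0.003705.
Step 6: alpha = 0.05. reject H0.

rho = 0.8500, p = 0.003705, reject H0 at alpha = 0.05.


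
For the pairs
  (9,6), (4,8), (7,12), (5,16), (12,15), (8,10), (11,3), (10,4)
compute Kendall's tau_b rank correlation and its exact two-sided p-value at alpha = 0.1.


Step 1: Enumerate the 28 unordered pairs (i,j) with i<j and classify each by sign(x_j-x_i) * sign(y_j-y_i).
  (1,2):dx=-5,dy=+2->D; (1,3):dx=-2,dy=+6->D; (1,4):dx=-4,dy=+10->D; (1,5):dx=+3,dy=+9->C
  (1,6):dx=-1,dy=+4->D; (1,7):dx=+2,dy=-3->D; (1,8):dx=+1,dy=-2->D; (2,3):dx=+3,dy=+4->C
  (2,4):dx=+1,dy=+8->C; (2,5):dx=+8,dy=+7->C; (2,6):dx=+4,dy=+2->C; (2,7):dx=+7,dy=-5->D
  (2,8):dx=+6,dy=-4->D; (3,4):dx=-2,dy=+4->D; (3,5):dx=+5,dy=+3->C; (3,6):dx=+1,dy=-2->D
  (3,7):dx=+4,dy=-9->D; (3,8):dx=+3,dy=-8->D; (4,5):dx=+7,dy=-1->D; (4,6):dx=+3,dy=-6->D
  (4,7):dx=+6,dy=-13->D; (4,8):dx=+5,dy=-12->D; (5,6):dx=-4,dy=-5->C; (5,7):dx=-1,dy=-12->C
  (5,8):dx=-2,dy=-11->C; (6,7):dx=+3,dy=-7->D; (6,8):dx=+2,dy=-6->D; (7,8):dx=-1,dy=+1->D
Step 2: C = 9, D = 19, total pairs = 28.
Step 3: tau = (C - D)/(n(n-1)/2) = (9 - 19)/28 = -0.357143.
Step 4: Exact two-sided p-value (enumerate n! = 40320 permutations of y under H0): p = 0.275099.
Step 5: alpha = 0.1. fail to reject H0.

tau_b = -0.3571 (C=9, D=19), p = 0.275099, fail to reject H0.


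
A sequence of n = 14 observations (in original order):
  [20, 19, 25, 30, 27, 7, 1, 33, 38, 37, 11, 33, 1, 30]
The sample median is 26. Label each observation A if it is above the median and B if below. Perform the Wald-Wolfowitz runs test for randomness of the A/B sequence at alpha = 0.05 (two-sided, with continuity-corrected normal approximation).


Step 1: Compute median = 26; label A = above, B = below.
Labels in order: BBBAABBAAABABA  (n_A = 7, n_B = 7)
Step 2: Count runs R = 8.
Step 3: Under H0 (random ordering), E[R] = 2*n_A*n_B/(n_A+n_B) + 1 = 2*7*7/14 + 1 = 8.0000.
        Var[R] = 2*n_A*n_B*(2*n_A*n_B - n_A - n_B) / ((n_A+n_B)^2 * (n_A+n_B-1)) = 8232/2548 = 3.2308.
        SD[R] = 1.7974.
Step 4: R = E[R], so z = 0 with no continuity correction.
Step 5: Two-sided p-value via normal approximation = 2*(1 - Phi(|z|)) = 1.000000.
Step 6: alpha = 0.05. fail to reject H0.

R = 8, z = 0.0000, p = 1.000000, fail to reject H0.


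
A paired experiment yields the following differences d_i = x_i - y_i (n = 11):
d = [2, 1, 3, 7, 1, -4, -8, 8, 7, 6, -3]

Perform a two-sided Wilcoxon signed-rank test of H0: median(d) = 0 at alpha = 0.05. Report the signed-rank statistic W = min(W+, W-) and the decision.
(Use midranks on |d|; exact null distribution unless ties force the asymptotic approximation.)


Step 1: Drop any zero differences (none here) and take |d_i|.
|d| = [2, 1, 3, 7, 1, 4, 8, 8, 7, 6, 3]
Step 2: Midrank |d_i| (ties get averaged ranks).
ranks: |2|->3, |1|->1.5, |3|->4.5, |7|->8.5, |1|->1.5, |4|->6, |8|->10.5, |8|->10.5, |7|->8.5, |6|->7, |3|->4.5
Step 3: Attach original signs; sum ranks with positive sign and with negative sign.
W+ = 3 + 1.5 + 4.5 + 8.5 + 1.5 + 10.5 + 8.5 + 7 = 45
W- = 6 + 10.5 + 4.5 = 21
(Check: W+ + W- = 66 should equal n(n+1)/2 = 66.)
Step 4: Test statistic W = min(W+, W-) = 21.
Step 5: Ties in |d|, so use the tie-corrected normal approximation.
        E[W] = n(n+1)/4 = 11*12/4 = 33.
        Tie groups: |d|=1 (t=2), |d|=3 (t=2), |d|=7 (t=2), |d|=8 (t=2); sum(t^3 - t) = 24.
        Var[W] = n(n+1)(2n+1)/24 - sum(t^3-t)/48 = 3036/24 - 24/48 = 126.
        z = (W - E[W]) / sqrt(Var[W]) = (21 - 33) / 11.2250 = -1.0690.
        Two-sided p = 2*Phi(z) = 0.285049.
Step 6: alpha = 0.05. fail to reject H0.

W+ = 45, W- = 21, W = min = 21, p = 0.285049, fail to reject H0.


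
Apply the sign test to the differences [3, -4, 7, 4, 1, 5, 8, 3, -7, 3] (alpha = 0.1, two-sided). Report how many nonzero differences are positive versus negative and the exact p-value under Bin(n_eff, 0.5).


Step 1: Discard zero differences. Original n = 10; n_eff = number of nonzero differences = 10.
Nonzero differences (with sign): +3, -4, +7, +4, +1, +5, +8, +3, -7, +3
Step 2: Count signs: positive = 8, negative = 2.
Step 3: Under H0: P(positive) = 0.5, so the number of positives S ~ Bin(10, 0.5).
Step 4: Two-sided exact p-value = sum of Bin(10,0.5) probabilities at or below the observed probability = 0.109375.
Step 5: alpha = 0.1. fail to reject H0.

n_eff = 10, pos = 8, neg = 2, p = 0.109375, fail to reject H0.


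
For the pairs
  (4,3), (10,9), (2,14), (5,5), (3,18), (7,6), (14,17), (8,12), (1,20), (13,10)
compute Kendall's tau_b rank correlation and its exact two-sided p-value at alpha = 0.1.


Step 1: Enumerate the 45 unordered pairs (i,j) with i<j and classify each by sign(x_j-x_i) * sign(y_j-y_i).
  (1,2):dx=+6,dy=+6->C; (1,3):dx=-2,dy=+11->D; (1,4):dx=+1,dy=+2->C; (1,5):dx=-1,dy=+15->D
  (1,6):dx=+3,dy=+3->C; (1,7):dx=+10,dy=+14->C; (1,8):dx=+4,dy=+9->C; (1,9):dx=-3,dy=+17->D
  (1,10):dx=+9,dy=+7->C; (2,3):dx=-8,dy=+5->D; (2,4):dx=-5,dy=-4->C; (2,5):dx=-7,dy=+9->D
  (2,6):dx=-3,dy=-3->C; (2,7):dx=+4,dy=+8->C; (2,8):dx=-2,dy=+3->D; (2,9):dx=-9,dy=+11->D
  (2,10):dx=+3,dy=+1->C; (3,4):dx=+3,dy=-9->D; (3,5):dx=+1,dy=+4->C; (3,6):dx=+5,dy=-8->D
  (3,7):dx=+12,dy=+3->C; (3,8):dx=+6,dy=-2->D; (3,9):dx=-1,dy=+6->D; (3,10):dx=+11,dy=-4->D
  (4,5):dx=-2,dy=+13->D; (4,6):dx=+2,dy=+1->C; (4,7):dx=+9,dy=+12->C; (4,8):dx=+3,dy=+7->C
  (4,9):dx=-4,dy=+15->D; (4,10):dx=+8,dy=+5->C; (5,6):dx=+4,dy=-12->D; (5,7):dx=+11,dy=-1->D
  (5,8):dx=+5,dy=-6->D; (5,9):dx=-2,dy=+2->D; (5,10):dx=+10,dy=-8->D; (6,7):dx=+7,dy=+11->C
  (6,8):dx=+1,dy=+6->C; (6,9):dx=-6,dy=+14->D; (6,10):dx=+6,dy=+4->C; (7,8):dx=-6,dy=-5->C
  (7,9):dx=-13,dy=+3->D; (7,10):dx=-1,dy=-7->C; (8,9):dx=-7,dy=+8->D; (8,10):dx=+5,dy=-2->D
  (9,10):dx=+12,dy=-10->D
Step 2: C = 21, D = 24, total pairs = 45.
Step 3: tau = (C - D)/(n(n-1)/2) = (21 - 24)/45 = -0.066667.
Step 4: Exact two-sided p-value (enumerate n! = 3628800 permutations of y under H0): p = 0.861801.
Step 5: alpha = 0.1. fail to reject H0.

tau_b = -0.0667 (C=21, D=24), p = 0.861801, fail to reject H0.


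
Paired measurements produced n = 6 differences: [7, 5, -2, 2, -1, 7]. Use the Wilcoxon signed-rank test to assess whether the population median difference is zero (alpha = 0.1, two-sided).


Step 1: Drop any zero differences (none here) and take |d_i|.
|d| = [7, 5, 2, 2, 1, 7]
Step 2: Midrank |d_i| (ties get averaged ranks).
ranks: |7|->5.5, |5|->4, |2|->2.5, |2|->2.5, |1|->1, |7|->5.5
Step 3: Attach original signs; sum ranks with positive sign and with negative sign.
W+ = 5.5 + 4 + 2.5 + 5.5 = 17.5
W- = 2.5 + 1 = 3.5
(Check: W+ + W- = 21 should equal n(n+1)/2 = 21.)
Step 4: Test statistic W = min(W+, W-) = 3.5.
Step 5: Ties in |d|, so use the tie-corrected normal approximation.
        E[W] = n(n+1)/4 = 6*7/4 = 10.5.
        Tie groups: |d|=2 (t=2), |d|=7 (t=2); sum(t^3 - t) = 12.
        Var[W] = n(n+1)(2n+1)/24 - sum(t^3-t)/48 = 546/24 - 12/48 = 22.5.
        z = (W - E[W]) / sqrt(Var[W]) = (3.5 - 10.5) / 4.7434 = -1.4757.
        Two-sided p = 2*Phi(z) = 0.140017.
Step 6: alpha = 0.1. fail to reject H0.

W+ = 17.5, W- = 3.5, W = min = 3.5, p = 0.140017, fail to reject H0.


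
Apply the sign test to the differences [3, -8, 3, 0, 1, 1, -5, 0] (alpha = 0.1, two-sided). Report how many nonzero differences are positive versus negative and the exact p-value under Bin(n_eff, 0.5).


Step 1: Discard zero differences. Original n = 8; n_eff = number of nonzero differences = 6.
Nonzero differences (with sign): +3, -8, +3, +1, +1, -5
Step 2: Count signs: positive = 4, negative = 2.
Step 3: Under H0: P(positive) = 0.5, so the number of positives S ~ Bin(6, 0.5).
Step 4: Two-sided exact p-value = sum of Bin(6,0.5) probabilities at or below the observed probability = 0.687500.
Step 5: alpha = 0.1. fail to reject H0.

n_eff = 6, pos = 4, neg = 2, p = 0.687500, fail to reject H0.


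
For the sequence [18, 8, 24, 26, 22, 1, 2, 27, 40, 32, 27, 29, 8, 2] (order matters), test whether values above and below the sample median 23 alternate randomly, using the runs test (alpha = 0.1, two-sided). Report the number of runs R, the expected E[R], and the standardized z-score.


Step 1: Compute median = 23; label A = above, B = below.
Labels in order: BBAABBBAAAAABB  (n_A = 7, n_B = 7)
Step 2: Count runs R = 5.
Step 3: Under H0 (random ordering), E[R] = 2*n_A*n_B/(n_A+n_B) + 1 = 2*7*7/14 + 1 = 8.0000.
        Var[R] = 2*n_A*n_B*(2*n_A*n_B - n_A - n_B) / ((n_A+n_B)^2 * (n_A+n_B-1)) = 8232/2548 = 3.2308.
        SD[R] = 1.7974.
Step 4: Continuity-corrected z = (R + 0.5 - E[R]) / SD[R] = (5 + 0.5 - 8.0000) / 1.7974 = -1.3909.
Step 5: Two-sided p-value via normal approximation = 2*(1 - Phi(|z|)) = 0.164264.
Step 6: alpha = 0.1. fail to reject H0.

R = 5, z = -1.3909, p = 0.164264, fail to reject H0.


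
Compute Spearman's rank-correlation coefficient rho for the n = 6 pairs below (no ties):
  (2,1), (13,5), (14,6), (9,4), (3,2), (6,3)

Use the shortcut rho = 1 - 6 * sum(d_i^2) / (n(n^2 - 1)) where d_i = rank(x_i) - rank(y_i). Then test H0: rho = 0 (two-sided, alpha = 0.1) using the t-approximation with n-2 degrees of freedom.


Step 1: Rank x and y separately (midranks; no ties here).
rank(x): 2->1, 13->5, 14->6, 9->4, 3->2, 6->3
rank(y): 1->1, 5->5, 6->6, 4->4, 2->2, 3->3
Step 2: d_i = R_x(i) - R_y(i); compute d_i^2.
  (1-1)^2=0, (5-5)^2=0, (6-6)^2=0, (4-4)^2=0, (2-2)^2=0, (3-3)^2=0
sum(d^2) = 0.
Step 3: rho = 1 - 6*0 / (6*(6^2 - 1)) = 1 - 0/210 = 1.000000.
Step 5: Two-sided p-value from the t-distribution with 4 df = 0.000000.
Step 6: alpha = 0.1. reject H0.

rho = 1.0000, p = 0.000000, reject H0 at alpha = 0.1.


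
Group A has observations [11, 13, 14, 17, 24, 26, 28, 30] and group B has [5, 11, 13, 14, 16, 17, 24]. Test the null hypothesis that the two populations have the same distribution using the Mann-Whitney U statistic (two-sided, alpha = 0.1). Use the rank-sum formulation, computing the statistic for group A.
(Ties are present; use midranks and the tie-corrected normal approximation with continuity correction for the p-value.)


Step 1: Combine and sort all 15 observations; assign midranks.
sorted (value, group): (5,Y), (11,X), (11,Y), (13,X), (13,Y), (14,X), (14,Y), (16,Y), (17,X), (17,Y), (24,X), (24,Y), (26,X), (28,X), (30,X)
ranks: 5->1, 11->2.5, 11->2.5, 13->4.5, 13->4.5, 14->6.5, 14->6.5, 16->8, 17->9.5, 17->9.5, 24->11.5, 24->11.5, 26->13, 28->14, 30->15
Step 2: Rank sum for X: R1 = 2.5 + 4.5 + 6.5 + 9.5 + 11.5 + 13 + 14 + 15 = 76.5.
Step 3: U_X = R1 - n1(n1+1)/2 = 76.5 - 8*9/2 = 76.5 - 36 = 40.5.
       U_Y = n1*n2 - U_X = 56 - 40.5 = 15.5.
Step 4: Ties are present, so use the tie-corrected normal approximation (with continuity correction) for the p-value.
Step 5: p-value = 0.163024; compare to alpha = 0.1. fail to reject H0.

U_X = 40.5, p = 0.163024, fail to reject H0 at alpha = 0.1.


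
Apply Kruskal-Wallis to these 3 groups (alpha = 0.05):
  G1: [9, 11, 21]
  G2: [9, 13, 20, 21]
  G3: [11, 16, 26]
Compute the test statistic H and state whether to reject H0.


Step 1: Combine all N = 10 observations and assign midranks.
sorted (value, group, rank): (9,G1,1.5), (9,G2,1.5), (11,G1,3.5), (11,G3,3.5), (13,G2,5), (16,G3,6), (20,G2,7), (21,G1,8.5), (21,G2,8.5), (26,G3,10)
Step 2: Sum ranks within each group.
R_1 = 13.5 (n_1 = 3)
R_2 = 22 (n_2 = 4)
R_3 = 19.5 (n_3 = 3)
Step 3: H = 12/(N(N+1)) * sum(R_i^2/n_i) - 3(N+1)
     = 12/(10*11) * (13.5^2/3 + 22^2/4 + 19.5^2/3) - 3*11
     = 0.109091 * 308.5 - 33
     = 0.654545.
Step 4: Ties present; correction factor C = 1 - 18/(10^3 - 10) = 0.981818. Corrected H = 0.654545 / 0.981818 = 0.666667.
Step 5: Under H0, H ~ chi^2(2); p-value = 0.716531.
Step 6: alpha = 0.05. fail to reject H0.

H = 0.6667, df = 2, p = 0.716531, fail to reject H0.


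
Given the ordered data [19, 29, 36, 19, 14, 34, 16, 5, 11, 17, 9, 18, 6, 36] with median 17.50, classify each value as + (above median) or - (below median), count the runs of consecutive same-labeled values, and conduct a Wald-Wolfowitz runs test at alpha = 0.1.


Step 1: Compute median = 17.50; label A = above, B = below.
Labels in order: AAAABABBBBBABA  (n_A = 7, n_B = 7)
Step 2: Count runs R = 7.
Step 3: Under H0 (random ordering), E[R] = 2*n_A*n_B/(n_A+n_B) + 1 = 2*7*7/14 + 1 = 8.0000.
        Var[R] = 2*n_A*n_B*(2*n_A*n_B - n_A - n_B) / ((n_A+n_B)^2 * (n_A+n_B-1)) = 8232/2548 = 3.2308.
        SD[R] = 1.7974.
Step 4: Continuity-corrected z = (R + 0.5 - E[R]) / SD[R] = (7 + 0.5 - 8.0000) / 1.7974 = -0.2782.
Step 5: Two-sided p-value via normal approximation = 2*(1 - Phi(|z|)) = 0.780879.
Step 6: alpha = 0.1. fail to reject H0.

R = 7, z = -0.2782, p = 0.780879, fail to reject H0.


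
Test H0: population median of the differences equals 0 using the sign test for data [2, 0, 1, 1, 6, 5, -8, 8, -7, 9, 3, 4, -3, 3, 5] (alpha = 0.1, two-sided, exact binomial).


Step 1: Discard zero differences. Original n = 15; n_eff = number of nonzero differences = 14.
Nonzero differences (with sign): +2, +1, +1, +6, +5, -8, +8, -7, +9, +3, +4, -3, +3, +5
Step 2: Count signs: positive = 11, negative = 3.
Step 3: Under H0: P(positive) = 0.5, so the number of positives S ~ Bin(14, 0.5).
Step 4: Two-sided exact p-value = sum of Bin(14,0.5) probabilities at or below the observed probability = 0.057373.
Step 5: alpha = 0.1. reject H0.

n_eff = 14, pos = 11, neg = 3, p = 0.057373, reject H0.


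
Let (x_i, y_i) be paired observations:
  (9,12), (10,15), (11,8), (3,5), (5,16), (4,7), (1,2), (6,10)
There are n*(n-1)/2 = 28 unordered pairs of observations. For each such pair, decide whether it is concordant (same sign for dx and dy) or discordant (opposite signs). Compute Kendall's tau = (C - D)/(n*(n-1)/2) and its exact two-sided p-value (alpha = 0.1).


Step 1: Enumerate the 28 unordered pairs (i,j) with i<j and classify each by sign(x_j-x_i) * sign(y_j-y_i).
  (1,2):dx=+1,dy=+3->C; (1,3):dx=+2,dy=-4->D; (1,4):dx=-6,dy=-7->C; (1,5):dx=-4,dy=+4->D
  (1,6):dx=-5,dy=-5->C; (1,7):dx=-8,dy=-10->C; (1,8):dx=-3,dy=-2->C; (2,3):dx=+1,dy=-7->D
  (2,4):dx=-7,dy=-10->C; (2,5):dx=-5,dy=+1->D; (2,6):dx=-6,dy=-8->C; (2,7):dx=-9,dy=-13->C
  (2,8):dx=-4,dy=-5->C; (3,4):dx=-8,dy=-3->C; (3,5):dx=-6,dy=+8->D; (3,6):dx=-7,dy=-1->C
  (3,7):dx=-10,dy=-6->C; (3,8):dx=-5,dy=+2->D; (4,5):dx=+2,dy=+11->C; (4,6):dx=+1,dy=+2->C
  (4,7):dx=-2,dy=-3->C; (4,8):dx=+3,dy=+5->C; (5,6):dx=-1,dy=-9->C; (5,7):dx=-4,dy=-14->C
  (5,8):dx=+1,dy=-6->D; (6,7):dx=-3,dy=-5->C; (6,8):dx=+2,dy=+3->C; (7,8):dx=+5,dy=+8->C
Step 2: C = 21, D = 7, total pairs = 28.
Step 3: tau = (C - D)/(n(n-1)/2) = (21 - 7)/28 = 0.500000.
Step 4: Exact two-sided p-value (enumerate n! = 40320 permutations of y under H0): p = 0.108681.
Step 5: alpha = 0.1. fail to reject H0.

tau_b = 0.5000 (C=21, D=7), p = 0.108681, fail to reject H0.


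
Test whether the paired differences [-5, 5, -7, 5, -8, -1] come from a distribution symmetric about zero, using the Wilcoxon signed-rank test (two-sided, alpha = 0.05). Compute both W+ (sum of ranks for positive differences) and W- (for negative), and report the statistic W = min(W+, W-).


Step 1: Drop any zero differences (none here) and take |d_i|.
|d| = [5, 5, 7, 5, 8, 1]
Step 2: Midrank |d_i| (ties get averaged ranks).
ranks: |5|->3, |5|->3, |7|->5, |5|->3, |8|->6, |1|->1
Step 3: Attach original signs; sum ranks with positive sign and with negative sign.
W+ = 3 + 3 = 6
W- = 3 + 5 + 6 + 1 = 15
(Check: W+ + W- = 21 should equal n(n+1)/2 = 21.)
Step 4: Test statistic W = min(W+, W-) = 6.
Step 5: Ties in |d|, so use the tie-corrected normal approximation.
        E[W] = n(n+1)/4 = 6*7/4 = 10.5.
        Tie groups: |d|=5 (t=3); sum(t^3 - t) = 24.
        Var[W] = n(n+1)(2n+1)/24 - sum(t^3-t)/48 = 546/24 - 24/48 = 22.25.
        z = (W - E[W]) / sqrt(Var[W]) = (6 - 10.5) / 4.7170 = -0.9540.
        Two-sided p = 2*Phi(z) = 0.340085.
Step 6: alpha = 0.05. fail to reject H0.

W+ = 6, W- = 15, W = min = 6, p = 0.340085, fail to reject H0.


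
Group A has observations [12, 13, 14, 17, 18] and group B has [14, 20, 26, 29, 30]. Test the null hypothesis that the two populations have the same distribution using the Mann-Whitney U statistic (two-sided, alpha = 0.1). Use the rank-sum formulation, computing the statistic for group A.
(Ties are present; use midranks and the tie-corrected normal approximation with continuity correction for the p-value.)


Step 1: Combine and sort all 10 observations; assign midranks.
sorted (value, group): (12,X), (13,X), (14,X), (14,Y), (17,X), (18,X), (20,Y), (26,Y), (29,Y), (30,Y)
ranks: 12->1, 13->2, 14->3.5, 14->3.5, 17->5, 18->6, 20->7, 26->8, 29->9, 30->10
Step 2: Rank sum for X: R1 = 1 + 2 + 3.5 + 5 + 6 = 17.5.
Step 3: U_X = R1 - n1(n1+1)/2 = 17.5 - 5*6/2 = 17.5 - 15 = 2.5.
       U_Y = n1*n2 - U_X = 25 - 2.5 = 22.5.
Step 4: Ties are present, so use the tie-corrected normal approximation (with continuity correction) for the p-value.
Step 5: p-value = 0.046533; compare to alpha = 0.1. reject H0.

U_X = 2.5, p = 0.046533, reject H0 at alpha = 0.1.


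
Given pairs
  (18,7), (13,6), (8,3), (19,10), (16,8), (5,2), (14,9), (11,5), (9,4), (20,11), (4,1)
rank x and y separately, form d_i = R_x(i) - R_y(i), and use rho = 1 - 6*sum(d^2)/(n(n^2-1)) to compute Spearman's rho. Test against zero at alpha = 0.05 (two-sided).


Step 1: Rank x and y separately (midranks; no ties here).
rank(x): 18->9, 13->6, 8->3, 19->10, 16->8, 5->2, 14->7, 11->5, 9->4, 20->11, 4->1
rank(y): 7->7, 6->6, 3->3, 10->10, 8->8, 2->2, 9->9, 5->5, 4->4, 11->11, 1->1
Step 2: d_i = R_x(i) - R_y(i); compute d_i^2.
  (9-7)^2=4, (6-6)^2=0, (3-3)^2=0, (10-10)^2=0, (8-8)^2=0, (2-2)^2=0, (7-9)^2=4, (5-5)^2=0, (4-4)^2=0, (11-11)^2=0, (1-1)^2=0
sum(d^2) = 8.
Step 3: rho = 1 - 6*8 / (11*(11^2 - 1)) = 1 - 48/1320 = 0.963636.
Step 4: Under H0, t = rho * sqrt((n-2)/(1-rho^2)) = 10.8186 ~ t(9).
Step 5: Two-sided p-value from the t-distribution with 9 df = 0.000002.
Step 6: alpha = 0.05. reject H0.

rho = 0.9636, p = 0.000002, reject H0 at alpha = 0.05.


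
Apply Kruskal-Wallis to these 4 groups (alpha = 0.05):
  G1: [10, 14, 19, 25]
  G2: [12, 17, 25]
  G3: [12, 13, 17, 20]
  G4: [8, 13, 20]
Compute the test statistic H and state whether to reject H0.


Step 1: Combine all N = 14 observations and assign midranks.
sorted (value, group, rank): (8,G4,1), (10,G1,2), (12,G2,3.5), (12,G3,3.5), (13,G3,5.5), (13,G4,5.5), (14,G1,7), (17,G2,8.5), (17,G3,8.5), (19,G1,10), (20,G3,11.5), (20,G4,11.5), (25,G1,13.5), (25,G2,13.5)
Step 2: Sum ranks within each group.
R_1 = 32.5 (n_1 = 4)
R_2 = 25.5 (n_2 = 3)
R_3 = 29 (n_3 = 4)
R_4 = 18 (n_4 = 3)
Step 3: H = 12/(N(N+1)) * sum(R_i^2/n_i) - 3(N+1)
     = 12/(14*15) * (32.5^2/4 + 25.5^2/3 + 29^2/4 + 18^2/3) - 3*15
     = 0.057143 * 799.062 - 45
     = 0.660714.
Step 4: Ties present; correction factor C = 1 - 30/(14^3 - 14) = 0.989011. Corrected H = 0.660714 / 0.989011 = 0.668056.
Step 5: Under H0, H ~ chi^2(3); p-value = 0.880691.
Step 6: alpha = 0.05. fail to reject H0.

H = 0.6681, df = 3, p = 0.880691, fail to reject H0.


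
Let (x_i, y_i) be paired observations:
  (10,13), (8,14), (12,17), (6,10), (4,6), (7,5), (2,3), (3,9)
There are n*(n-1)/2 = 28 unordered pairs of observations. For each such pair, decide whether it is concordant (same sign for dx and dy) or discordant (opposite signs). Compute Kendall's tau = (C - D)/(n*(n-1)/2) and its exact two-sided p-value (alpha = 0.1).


Step 1: Enumerate the 28 unordered pairs (i,j) with i<j and classify each by sign(x_j-x_i) * sign(y_j-y_i).
  (1,2):dx=-2,dy=+1->D; (1,3):dx=+2,dy=+4->C; (1,4):dx=-4,dy=-3->C; (1,5):dx=-6,dy=-7->C
  (1,6):dx=-3,dy=-8->C; (1,7):dx=-8,dy=-10->C; (1,8):dx=-7,dy=-4->C; (2,3):dx=+4,dy=+3->C
  (2,4):dx=-2,dy=-4->C; (2,5):dx=-4,dy=-8->C; (2,6):dx=-1,dy=-9->C; (2,7):dx=-6,dy=-11->C
  (2,8):dx=-5,dy=-5->C; (3,4):dx=-6,dy=-7->C; (3,5):dx=-8,dy=-11->C; (3,6):dx=-5,dy=-12->C
  (3,7):dx=-10,dy=-14->C; (3,8):dx=-9,dy=-8->C; (4,5):dx=-2,dy=-4->C; (4,6):dx=+1,dy=-5->D
  (4,7):dx=-4,dy=-7->C; (4,8):dx=-3,dy=-1->C; (5,6):dx=+3,dy=-1->D; (5,7):dx=-2,dy=-3->C
  (5,8):dx=-1,dy=+3->D; (6,7):dx=-5,dy=-2->C; (6,8):dx=-4,dy=+4->D; (7,8):dx=+1,dy=+6->C
Step 2: C = 23, D = 5, total pairs = 28.
Step 3: tau = (C - D)/(n(n-1)/2) = (23 - 5)/28 = 0.642857.
Step 4: Exact two-sided p-value (enumerate n! = 40320 permutations of y under H0): p = 0.031151.
Step 5: alpha = 0.1. reject H0.

tau_b = 0.6429 (C=23, D=5), p = 0.031151, reject H0.


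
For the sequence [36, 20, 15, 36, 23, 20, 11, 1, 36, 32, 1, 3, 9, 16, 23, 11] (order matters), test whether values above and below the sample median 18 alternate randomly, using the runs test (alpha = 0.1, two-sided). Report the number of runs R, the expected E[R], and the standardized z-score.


Step 1: Compute median = 18; label A = above, B = below.
Labels in order: AABAAABBAABBBBAB  (n_A = 8, n_B = 8)
Step 2: Count runs R = 8.
Step 3: Under H0 (random ordering), E[R] = 2*n_A*n_B/(n_A+n_B) + 1 = 2*8*8/16 + 1 = 9.0000.
        Var[R] = 2*n_A*n_B*(2*n_A*n_B - n_A - n_B) / ((n_A+n_B)^2 * (n_A+n_B-1)) = 14336/3840 = 3.7333.
        SD[R] = 1.9322.
Step 4: Continuity-corrected z = (R + 0.5 - E[R]) / SD[R] = (8 + 0.5 - 9.0000) / 1.9322 = -0.2588.
Step 5: Two-sided p-value via normal approximation = 2*(1 - Phi(|z|)) = 0.795809.
Step 6: alpha = 0.1. fail to reject H0.

R = 8, z = -0.2588, p = 0.795809, fail to reject H0.


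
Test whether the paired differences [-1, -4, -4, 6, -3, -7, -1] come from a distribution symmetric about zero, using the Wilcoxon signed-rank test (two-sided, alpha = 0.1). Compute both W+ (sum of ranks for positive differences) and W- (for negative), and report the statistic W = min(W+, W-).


Step 1: Drop any zero differences (none here) and take |d_i|.
|d| = [1, 4, 4, 6, 3, 7, 1]
Step 2: Midrank |d_i| (ties get averaged ranks).
ranks: |1|->1.5, |4|->4.5, |4|->4.5, |6|->6, |3|->3, |7|->7, |1|->1.5
Step 3: Attach original signs; sum ranks with positive sign and with negative sign.
W+ = 6 = 6
W- = 1.5 + 4.5 + 4.5 + 3 + 7 + 1.5 = 22
(Check: W+ + W- = 28 should equal n(n+1)/2 = 28.)
Step 4: Test statistic W = min(W+, W-) = 6.
Step 5: Ties in |d|, so use the tie-corrected normal approximation.
        E[W] = n(n+1)/4 = 7*8/4 = 14.
        Tie groups: |d|=1 (t=2), |d|=4 (t=2); sum(t^3 - t) = 12.
        Var[W] = n(n+1)(2n+1)/24 - sum(t^3-t)/48 = 840/24 - 12/48 = 34.75.
        z = (W - E[W]) / sqrt(Var[W]) = (6 - 14) / 5.8949 = -1.3571.
        Two-sided p = 2*Phi(z) = 0.174749.
Step 6: alpha = 0.1. fail to reject H0.

W+ = 6, W- = 22, W = min = 6, p = 0.174749, fail to reject H0.


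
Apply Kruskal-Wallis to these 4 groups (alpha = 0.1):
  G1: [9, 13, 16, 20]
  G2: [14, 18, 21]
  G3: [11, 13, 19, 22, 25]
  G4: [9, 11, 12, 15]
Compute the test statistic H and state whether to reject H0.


Step 1: Combine all N = 16 observations and assign midranks.
sorted (value, group, rank): (9,G1,1.5), (9,G4,1.5), (11,G3,3.5), (11,G4,3.5), (12,G4,5), (13,G1,6.5), (13,G3,6.5), (14,G2,8), (15,G4,9), (16,G1,10), (18,G2,11), (19,G3,12), (20,G1,13), (21,G2,14), (22,G3,15), (25,G3,16)
Step 2: Sum ranks within each group.
R_1 = 31 (n_1 = 4)
R_2 = 33 (n_2 = 3)
R_3 = 53 (n_3 = 5)
R_4 = 19 (n_4 = 4)
Step 3: H = 12/(N(N+1)) * sum(R_i^2/n_i) - 3(N+1)
     = 12/(16*17) * (31^2/4 + 33^2/3 + 53^2/5 + 19^2/4) - 3*17
     = 0.044118 * 1255.3 - 51
     = 4.380882.
Step 4: Ties present; correction factor C = 1 - 18/(16^3 - 16) = 0.995588. Corrected H = 4.380882 / 0.995588 = 4.400295.
Step 5: Under H0, H ~ chi^2(3); p-value = 0.221358.
Step 6: alpha = 0.1. fail to reject H0.

H = 4.4003, df = 3, p = 0.221358, fail to reject H0.


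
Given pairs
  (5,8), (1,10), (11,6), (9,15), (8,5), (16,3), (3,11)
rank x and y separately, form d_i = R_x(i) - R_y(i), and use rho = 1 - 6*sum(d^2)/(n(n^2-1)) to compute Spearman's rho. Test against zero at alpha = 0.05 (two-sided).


Step 1: Rank x and y separately (midranks; no ties here).
rank(x): 5->3, 1->1, 11->6, 9->5, 8->4, 16->7, 3->2
rank(y): 8->4, 10->5, 6->3, 15->7, 5->2, 3->1, 11->6
Step 2: d_i = R_x(i) - R_y(i); compute d_i^2.
  (3-4)^2=1, (1-5)^2=16, (6-3)^2=9, (5-7)^2=4, (4-2)^2=4, (7-1)^2=36, (2-6)^2=16
sum(d^2) = 86.
Step 3: rho = 1 - 6*86 / (7*(7^2 - 1)) = 1 - 516/336 = -0.535714.
Step 4: Under H0, t = rho * sqrt((n-2)/(1-rho^2)) = -1.4186 ~ t(5).
Step 5: Two-sided p-value from the t-distribution with 5 df = 0.215217.
Step 6: alpha = 0.05. fail to reject H0.

rho = -0.5357, p = 0.215217, fail to reject H0 at alpha = 0.05.


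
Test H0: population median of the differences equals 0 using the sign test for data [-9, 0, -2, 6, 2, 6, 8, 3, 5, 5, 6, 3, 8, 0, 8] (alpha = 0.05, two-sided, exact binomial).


Step 1: Discard zero differences. Original n = 15; n_eff = number of nonzero differences = 13.
Nonzero differences (with sign): -9, -2, +6, +2, +6, +8, +3, +5, +5, +6, +3, +8, +8
Step 2: Count signs: positive = 11, negative = 2.
Step 3: Under H0: P(positive) = 0.5, so the number of positives S ~ Bin(13, 0.5).
Step 4: Two-sided exact p-value = sum of Bin(13,0.5) probabilities at or below the observed probability = 0.022461.
Step 5: alpha = 0.05. reject H0.

n_eff = 13, pos = 11, neg = 2, p = 0.022461, reject H0.


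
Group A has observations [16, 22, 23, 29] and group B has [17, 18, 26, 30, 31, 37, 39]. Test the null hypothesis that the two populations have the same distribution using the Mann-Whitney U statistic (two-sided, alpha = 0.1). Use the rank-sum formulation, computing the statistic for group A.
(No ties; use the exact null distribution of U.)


Step 1: Combine and sort all 11 observations; assign midranks.
sorted (value, group): (16,X), (17,Y), (18,Y), (22,X), (23,X), (26,Y), (29,X), (30,Y), (31,Y), (37,Y), (39,Y)
ranks: 16->1, 17->2, 18->3, 22->4, 23->5, 26->6, 29->7, 30->8, 31->9, 37->10, 39->11
Step 2: Rank sum for X: R1 = 1 + 4 + 5 + 7 = 17.
Step 3: U_X = R1 - n1(n1+1)/2 = 17 - 4*5/2 = 17 - 10 = 7.
       U_Y = n1*n2 - U_X = 28 - 7 = 21.
Step 4: No ties, so the exact null distribution of U (based on enumerating the C(11,4) = 330 equally likely rank assignments) gives the two-sided p-value.
Step 5: p-value = 0.230303; compare to alpha = 0.1. fail to reject H0.

U_X = 7, p = 0.230303, fail to reject H0 at alpha = 0.1.


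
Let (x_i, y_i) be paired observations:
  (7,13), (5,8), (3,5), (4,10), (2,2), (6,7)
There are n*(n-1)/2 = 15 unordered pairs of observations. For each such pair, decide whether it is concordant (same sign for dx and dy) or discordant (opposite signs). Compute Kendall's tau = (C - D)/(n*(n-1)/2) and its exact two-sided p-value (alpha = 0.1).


Step 1: Enumerate the 15 unordered pairs (i,j) with i<j and classify each by sign(x_j-x_i) * sign(y_j-y_i).
  (1,2):dx=-2,dy=-5->C; (1,3):dx=-4,dy=-8->C; (1,4):dx=-3,dy=-3->C; (1,5):dx=-5,dy=-11->C
  (1,6):dx=-1,dy=-6->C; (2,3):dx=-2,dy=-3->C; (2,4):dx=-1,dy=+2->D; (2,5):dx=-3,dy=-6->C
  (2,6):dx=+1,dy=-1->D; (3,4):dx=+1,dy=+5->C; (3,5):dx=-1,dy=-3->C; (3,6):dx=+3,dy=+2->C
  (4,5):dx=-2,dy=-8->C; (4,6):dx=+2,dy=-3->D; (5,6):dx=+4,dy=+5->C
Step 2: C = 12, D = 3, total pairs = 15.
Step 3: tau = (C - D)/(n(n-1)/2) = (12 - 3)/15 = 0.600000.
Step 4: Exact two-sided p-value (enumerate n! = 720 permutations of y under H0): p = 0.136111.
Step 5: alpha = 0.1. fail to reject H0.

tau_b = 0.6000 (C=12, D=3), p = 0.136111, fail to reject H0.


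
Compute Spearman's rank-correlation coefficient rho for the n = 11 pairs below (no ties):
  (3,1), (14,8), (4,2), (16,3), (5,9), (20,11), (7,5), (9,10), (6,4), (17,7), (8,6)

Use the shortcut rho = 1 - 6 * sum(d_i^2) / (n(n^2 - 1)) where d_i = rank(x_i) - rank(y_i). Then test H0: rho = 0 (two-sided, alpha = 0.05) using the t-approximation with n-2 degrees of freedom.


Step 1: Rank x and y separately (midranks; no ties here).
rank(x): 3->1, 14->8, 4->2, 16->9, 5->3, 20->11, 7->5, 9->7, 6->4, 17->10, 8->6
rank(y): 1->1, 8->8, 2->2, 3->3, 9->9, 11->11, 5->5, 10->10, 4->4, 7->7, 6->6
Step 2: d_i = R_x(i) - R_y(i); compute d_i^2.
  (1-1)^2=0, (8-8)^2=0, (2-2)^2=0, (9-3)^2=36, (3-9)^2=36, (11-11)^2=0, (5-5)^2=0, (7-10)^2=9, (4-4)^2=0, (10-7)^2=9, (6-6)^2=0
sum(d^2) = 90.
Step 3: rho = 1 - 6*90 / (11*(11^2 - 1)) = 1 - 540/1320 = 0.590909.
Step 4: Under H0, t = rho * sqrt((n-2)/(1-rho^2)) = 2.1974 ~ t(9).
Step 5: Two-sided p-value from the t-distribution with 9 df = 0.055576.
Step 6: alpha = 0.05. fail to reject H0.

rho = 0.5909, p = 0.055576, fail to reject H0 at alpha = 0.05.


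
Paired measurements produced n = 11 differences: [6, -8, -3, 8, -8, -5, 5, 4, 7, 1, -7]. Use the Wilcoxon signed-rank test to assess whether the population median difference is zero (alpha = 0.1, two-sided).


Step 1: Drop any zero differences (none here) and take |d_i|.
|d| = [6, 8, 3, 8, 8, 5, 5, 4, 7, 1, 7]
Step 2: Midrank |d_i| (ties get averaged ranks).
ranks: |6|->6, |8|->10, |3|->2, |8|->10, |8|->10, |5|->4.5, |5|->4.5, |4|->3, |7|->7.5, |1|->1, |7|->7.5
Step 3: Attach original signs; sum ranks with positive sign and with negative sign.
W+ = 6 + 10 + 4.5 + 3 + 7.5 + 1 = 32
W- = 10 + 2 + 10 + 4.5 + 7.5 = 34
(Check: W+ + W- = 66 should equal n(n+1)/2 = 66.)
Step 4: Test statistic W = min(W+, W-) = 32.
Step 5: Ties in |d|, so use the tie-corrected normal approximation.
        E[W] = n(n+1)/4 = 11*12/4 = 33.
        Tie groups: |d|=5 (t=2), |d|=7 (t=2), |d|=8 (t=3); sum(t^3 - t) = 36.
        Var[W] = n(n+1)(2n+1)/24 - sum(t^3-t)/48 = 3036/24 - 36/48 = 125.75.
        z = (W - E[W]) / sqrt(Var[W]) = (32 - 33) / 11.2138 = -0.0892.
        Two-sided p = 2*Phi(z) = 0.928942.
Step 6: alpha = 0.1. fail to reject H0.

W+ = 32, W- = 34, W = min = 32, p = 0.928942, fail to reject H0.


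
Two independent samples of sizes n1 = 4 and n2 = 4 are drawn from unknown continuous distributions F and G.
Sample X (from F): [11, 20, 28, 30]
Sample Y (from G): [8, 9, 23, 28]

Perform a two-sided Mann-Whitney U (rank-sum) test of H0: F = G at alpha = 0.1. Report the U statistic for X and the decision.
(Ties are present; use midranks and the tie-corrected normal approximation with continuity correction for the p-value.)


Step 1: Combine and sort all 8 observations; assign midranks.
sorted (value, group): (8,Y), (9,Y), (11,X), (20,X), (23,Y), (28,X), (28,Y), (30,X)
ranks: 8->1, 9->2, 11->3, 20->4, 23->5, 28->6.5, 28->6.5, 30->8
Step 2: Rank sum for X: R1 = 3 + 4 + 6.5 + 8 = 21.5.
Step 3: U_X = R1 - n1(n1+1)/2 = 21.5 - 4*5/2 = 21.5 - 10 = 11.5.
       U_Y = n1*n2 - U_X = 16 - 11.5 = 4.5.
Step 4: Ties are present, so use the tie-corrected normal approximation (with continuity correction) for the p-value.
Step 5: p-value = 0.383630; compare to alpha = 0.1. fail to reject H0.

U_X = 11.5, p = 0.383630, fail to reject H0 at alpha = 0.1.


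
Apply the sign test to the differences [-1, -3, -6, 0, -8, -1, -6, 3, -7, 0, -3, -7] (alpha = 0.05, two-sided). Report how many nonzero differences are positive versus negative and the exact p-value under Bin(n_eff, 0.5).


Step 1: Discard zero differences. Original n = 12; n_eff = number of nonzero differences = 10.
Nonzero differences (with sign): -1, -3, -6, -8, -1, -6, +3, -7, -3, -7
Step 2: Count signs: positive = 1, negative = 9.
Step 3: Under H0: P(positive) = 0.5, so the number of positives S ~ Bin(10, 0.5).
Step 4: Two-sided exact p-value = sum of Bin(10,0.5) probabilities at or below the observed probability = 0.021484.
Step 5: alpha = 0.05. reject H0.

n_eff = 10, pos = 1, neg = 9, p = 0.021484, reject H0.
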